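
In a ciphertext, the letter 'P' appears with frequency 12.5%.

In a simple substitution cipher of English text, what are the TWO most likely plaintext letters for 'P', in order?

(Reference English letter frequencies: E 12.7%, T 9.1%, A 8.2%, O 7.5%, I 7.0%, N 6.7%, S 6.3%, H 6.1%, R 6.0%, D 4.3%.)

Step 1: Observed frequency of 'P' is 12.5%.
Step 2: Compute distances to each reference frequency and sort:
  E (12.7%): difference = 0.2% <-- BEST
  T (9.1%): difference = 3.4% <-- RUNNER-UP
  A (8.2%): difference = 4.3%
  O (7.5%): difference = 5.0%
  I (7.0%): difference = 5.5%
Step 3: Most likely is 'E' (12.7%, diff 0.2%); second most likely is 'T' (9.1%, diff 3.4%).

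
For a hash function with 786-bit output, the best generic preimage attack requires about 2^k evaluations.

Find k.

Step 1: The hash has a 786-bit output.
Step 2: Preimage resistance means: given a digest h(x), it should be infeasible to find any input that hashes to it.
With a 786-bit output there are 2^786 possible digests, so a generic brute-force preimage search costs about 2^786 evaluations.
Step 3: Security level = 786 bits.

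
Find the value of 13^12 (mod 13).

Step 1: Compute 13^12 mod 13 step by step, reducing modulo 13 at each step.
  13^1 mod 13 = 0
  13^2 mod 13 = (0 * 13) mod 13 = 0
  13^3 mod 13 = (0 * 13) mod 13 = 0
  13^4 mod 13 = (0 * 13) mod 13 = 0
  13^5 mod 13 = (0 * 13) mod 13 = 0
  13^6 mod 13 = (0 * 13) mod 13 = 0
  13^7 mod 13 = (0 * 13) mod 13 = 0
  13^8 mod 13 = (0 * 13) mod 13 = 0
  13^9 mod 13 = (0 * 13) mod 13 = 0
  13^10 mod 13 = (0 * 13) mod 13 = 0
  13^11 mod 13 = (0 * 13) mod 13 = 0
  13^12 mod 13 = (0 * 13) mod 13 = 0
Step 2: Result = 0.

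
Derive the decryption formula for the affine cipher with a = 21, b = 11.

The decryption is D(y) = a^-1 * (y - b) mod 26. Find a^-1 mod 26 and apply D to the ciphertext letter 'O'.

Step 1: Find a^-1, the modular inverse of 21 mod 26.
Step 2: We need 21 * a^-1 = 1 (mod 26).
Step 3: 21 * 5 = 105 = 4 * 26 + 1, so a^-1 = 5.
Step 4: D(y) = 5(y - 11) mod 26.
Step 5: Apply to 'O' (y = 14): D(14) = 5 * (14 - 11) mod 26 = 5 * 3 mod 26 = 15 -> 'P'.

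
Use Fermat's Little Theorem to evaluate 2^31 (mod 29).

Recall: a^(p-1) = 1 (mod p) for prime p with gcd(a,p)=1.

Step 1: Since 29 is prime, by Fermat's Little Theorem: 2^28 = 1 (mod 29).
Step 2: Reduce exponent: 31 mod 28 = 3.
Step 3: So 2^31 = 2^3 (mod 29).
Step 4: 2^3 mod 29 = 8.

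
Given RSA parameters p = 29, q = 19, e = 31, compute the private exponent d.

Step 1: n = 29 * 19 = 551.
Step 2: phi(n) = 28 * 18 = 504.
Step 3: Find d such that 31 * d = 1 (mod 504).
Step 4: d = 31^(-1) mod 504 = 439.
Verification: 31 * 439 = 13609 = 27 * 504 + 1.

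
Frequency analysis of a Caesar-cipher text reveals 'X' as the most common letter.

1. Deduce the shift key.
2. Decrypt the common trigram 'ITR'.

Step 1: In English, 'E' is the most frequent letter (12.7%).
Step 2: The most frequent ciphertext letter is 'X' (position 23).
Step 3: Shift = (23 - 4) mod 26 = 19.
Step 4: Decrypt 'ITR' by shifting back 19:
  I -> P
  T -> A
  R -> Y
Step 5: 'ITR' decrypts to 'PAY'.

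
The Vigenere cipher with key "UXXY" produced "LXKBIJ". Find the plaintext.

Step 1: Extend key: UXXYUX
Step 2: Decrypt each letter (c - k) mod 26:
  L(11) - U(20) = (11-20) mod 26 = 17 = R
  X(23) - X(23) = (23-23) mod 26 = 0 = A
  K(10) - X(23) = (10-23) mod 26 = 13 = N
  B(1) - Y(24) = (1-24) mod 26 = 3 = D
  I(8) - U(20) = (8-20) mod 26 = 14 = O
  J(9) - X(23) = (9-23) mod 26 = 12 = M
Plaintext: RANDOM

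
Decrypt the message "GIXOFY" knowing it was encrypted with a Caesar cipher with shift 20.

Step 1: Reverse the shift by subtracting 20 from each letter position.
  G (position 6) -> position (6-20) mod 26 = 12 -> M
  I (position 8) -> position (8-20) mod 26 = 14 -> O
  X (position 23) -> position (23-20) mod 26 = 3 -> D
  O (position 14) -> position (14-20) mod 26 = 20 -> U
  F (position 5) -> position (5-20) mod 26 = 11 -> L
  Y (position 24) -> position (24-20) mod 26 = 4 -> E
Decrypted message: MODULE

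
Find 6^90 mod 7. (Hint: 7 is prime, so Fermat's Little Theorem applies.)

Step 1: Since 7 is prime, by Fermat's Little Theorem: 6^6 = 1 (mod 7).
Step 2: Reduce exponent: 90 mod 6 = 0.
Step 3: So 6^90 = 6^0 (mod 7).
Step 4: 6^0 mod 7 = 1.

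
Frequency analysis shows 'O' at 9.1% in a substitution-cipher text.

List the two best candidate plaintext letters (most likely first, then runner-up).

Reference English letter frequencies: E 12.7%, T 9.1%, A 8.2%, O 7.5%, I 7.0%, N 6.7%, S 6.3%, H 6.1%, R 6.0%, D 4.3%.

Step 1: Observed frequency of 'O' is 9.1%.
Step 2: Compute distances to each reference frequency and sort:
  T (9.1%): difference = 0.0% <-- BEST
  A (8.2%): difference = 0.9% <-- RUNNER-UP
  O (7.5%): difference = 1.6%
  I (7.0%): difference = 2.1%
  N (6.7%): difference = 2.4%
Step 3: Most likely is 'T' (9.1%, diff 0.0%); second most likely is 'A' (8.2%, diff 0.9%).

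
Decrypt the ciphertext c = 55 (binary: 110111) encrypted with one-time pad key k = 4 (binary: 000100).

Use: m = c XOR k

Step 1: XOR ciphertext with key:
  Ciphertext: 110111
  Key:        000100
  XOR:        110011
Step 2: Plaintext = 110011 = 51 in decimal.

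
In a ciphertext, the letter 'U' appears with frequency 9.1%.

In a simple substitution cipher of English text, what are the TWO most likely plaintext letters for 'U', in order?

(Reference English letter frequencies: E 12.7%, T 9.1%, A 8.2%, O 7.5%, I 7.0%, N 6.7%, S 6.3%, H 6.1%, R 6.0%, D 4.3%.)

Step 1: Observed frequency of 'U' is 9.1%.
Step 2: Compute distances to each reference frequency and sort:
  T (9.1%): difference = 0.0% <-- BEST
  A (8.2%): difference = 0.9% <-- RUNNER-UP
  O (7.5%): difference = 1.6%
  I (7.0%): difference = 2.1%
  N (6.7%): difference = 2.4%
Step 3: Most likely is 'T' (9.1%, diff 0.0%); second most likely is 'A' (8.2%, diff 0.9%).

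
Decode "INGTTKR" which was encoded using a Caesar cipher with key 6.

Step 1: Reverse the shift by subtracting 6 from each letter position.
  I (position 8) -> position (8-6) mod 26 = 2 -> C
  N (position 13) -> position (13-6) mod 26 = 7 -> H
  G (position 6) -> position (6-6) mod 26 = 0 -> A
  T (position 19) -> position (19-6) mod 26 = 13 -> N
  T (position 19) -> position (19-6) mod 26 = 13 -> N
  K (position 10) -> position (10-6) mod 26 = 4 -> E
  R (position 17) -> position (17-6) mod 26 = 11 -> L
Decrypted message: CHANNEL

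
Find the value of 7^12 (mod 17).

Step 1: Compute 7^12 mod 17 step by step, reducing modulo 17 at each step.
  7^1 mod 17 = 7
  7^2 mod 17 = (7 * 7) mod 17 = 15
  7^3 mod 17 = (15 * 7) mod 17 = 3
  7^4 mod 17 = (3 * 7) mod 17 = 4
  7^5 mod 17 = (4 * 7) mod 17 = 11
  7^6 mod 17 = (11 * 7) mod 17 = 9
  7^7 mod 17 = (9 * 7) mod 17 = 12
  7^8 mod 17 = (12 * 7) mod 17 = 16
  7^9 mod 17 = (16 * 7) mod 17 = 10
  7^10 mod 17 = (10 * 7) mod 17 = 2
  7^11 mod 17 = (2 * 7) mod 17 = 14
  7^12 mod 17 = (14 * 7) mod 17 = 13
Step 2: Result = 13.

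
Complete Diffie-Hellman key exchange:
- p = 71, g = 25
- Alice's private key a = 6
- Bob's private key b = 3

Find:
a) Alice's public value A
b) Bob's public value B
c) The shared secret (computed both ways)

Step 1: A = g^a mod p = 25^6 mod 71 = 25.
Step 2: B = g^b mod p = 25^3 mod 71 = 5.
Step 3: Alice computes s = B^a mod p = 5^6 mod 71 = 5.
Step 4: Bob computes s = A^b mod p = 25^3 mod 71 = 5.
Both sides agree: shared secret = 5.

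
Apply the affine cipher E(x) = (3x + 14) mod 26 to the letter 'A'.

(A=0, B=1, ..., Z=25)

Step 1: Convert 'A' to number: x = 0.
Step 2: E(0) = (3 * 0 + 14) mod 26 = 14 mod 26 = 14.
Step 3: Convert 14 back to letter: O.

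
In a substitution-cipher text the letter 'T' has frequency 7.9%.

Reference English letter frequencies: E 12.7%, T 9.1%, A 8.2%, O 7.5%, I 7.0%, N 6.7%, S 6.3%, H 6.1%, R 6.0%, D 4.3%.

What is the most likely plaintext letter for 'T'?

Step 1: The observed frequency is 7.9%.
Step 2: Compare with English frequencies:
  E: 12.7% (difference: 4.8%)
  T: 9.1% (difference: 1.2%)
  A: 8.2% (difference: 0.3%) <-- closest
  O: 7.5% (difference: 0.4%)
  I: 7.0% (difference: 0.9%)
  N: 6.7% (difference: 1.2%)
  S: 6.3% (difference: 1.6%)
  H: 6.1% (difference: 1.8%)
  R: 6.0% (difference: 1.9%)
  D: 4.3% (difference: 3.6%)
Step 3: 'T' most likely represents 'A' (frequency 8.2%).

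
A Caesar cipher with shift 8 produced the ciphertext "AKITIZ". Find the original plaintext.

Step 1: Reverse the shift by subtracting 8 from each letter position.
  A (position 0) -> position (0-8) mod 26 = 18 -> S
  K (position 10) -> position (10-8) mod 26 = 2 -> C
  I (position 8) -> position (8-8) mod 26 = 0 -> A
  T (position 19) -> position (19-8) mod 26 = 11 -> L
  I (position 8) -> position (8-8) mod 26 = 0 -> A
  Z (position 25) -> position (25-8) mod 26 = 17 -> R
Decrypted message: SCALAR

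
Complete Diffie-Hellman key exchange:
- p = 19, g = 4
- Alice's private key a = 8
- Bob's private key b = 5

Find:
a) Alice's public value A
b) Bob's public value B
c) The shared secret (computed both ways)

Step 1: A = g^a mod p = 4^8 mod 19 = 5.
Step 2: B = g^b mod p = 4^5 mod 19 = 17.
Step 3: Alice computes s = B^a mod p = 17^8 mod 19 = 9.
Step 4: Bob computes s = A^b mod p = 5^5 mod 19 = 9.
Both sides agree: shared secret = 9.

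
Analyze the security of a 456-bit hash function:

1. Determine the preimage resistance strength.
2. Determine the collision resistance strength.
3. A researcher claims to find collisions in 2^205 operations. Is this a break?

Step 1: Preimage resistance requires brute-force of 2^456 operations.
Step 2: Collision resistance (birthday bound) = 2^(456/2) = 2^228.
Step 3: The claimed attack costs 2^205 operations.
Step 4: Since 2^205 < 2^228, the claimed attack beats the generic birthday bound, so collision resistance is broken.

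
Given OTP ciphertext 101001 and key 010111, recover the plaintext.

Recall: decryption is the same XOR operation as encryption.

Step 1: XOR ciphertext with key:
  Ciphertext: 101001
  Key:        010111
  XOR:        111110
Step 2: Plaintext = 111110 = 62 in decimal.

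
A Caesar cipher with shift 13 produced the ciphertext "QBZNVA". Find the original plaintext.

Step 1: Reverse the shift by subtracting 13 from each letter position.
  Q (position 16) -> position (16-13) mod 26 = 3 -> D
  B (position 1) -> position (1-13) mod 26 = 14 -> O
  Z (position 25) -> position (25-13) mod 26 = 12 -> M
  N (position 13) -> position (13-13) mod 26 = 0 -> A
  V (position 21) -> position (21-13) mod 26 = 8 -> I
  A (position 0) -> position (0-13) mod 26 = 13 -> N
Decrypted message: DOMAIN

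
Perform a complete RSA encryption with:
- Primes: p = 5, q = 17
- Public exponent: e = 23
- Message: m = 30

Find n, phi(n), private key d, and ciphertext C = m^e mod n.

Step 1: n = 5 * 17 = 85.
Step 2: phi(n) = (5-1)(17-1) = 4 * 16 = 64.
Step 3: Find d = 23^(-1) mod 64 = 39.
  Verify: 23 * 39 = 897 = 1 (mod 64).
Step 4: C = 30^23 mod 85 = 55.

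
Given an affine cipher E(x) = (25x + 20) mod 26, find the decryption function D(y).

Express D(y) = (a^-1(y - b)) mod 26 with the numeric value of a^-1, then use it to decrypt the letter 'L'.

Step 1: Find a^-1, the modular inverse of 25 mod 26.
Step 2: We need 25 * a^-1 = 1 (mod 26).
Step 3: 25 * 25 = 625 = 24 * 26 + 1, so a^-1 = 25.
Step 4: D(y) = 25(y - 20) mod 26.
Step 5: Apply to 'L' (y = 11): D(11) = 25 * (11 - 20) mod 26 = 25 * -9 mod 26 = 9 -> 'J'.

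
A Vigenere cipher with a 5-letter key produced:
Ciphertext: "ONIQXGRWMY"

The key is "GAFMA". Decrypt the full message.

Step 1: Key 'GAFMA' has length 5. Extended key: GAFMAGAFMA
Step 2: Decrypt each position:
  O(14) - G(6) = 8 = I
  N(13) - A(0) = 13 = N
  I(8) - F(5) = 3 = D
  Q(16) - M(12) = 4 = E
  X(23) - A(0) = 23 = X
  G(6) - G(6) = 0 = A
  R(17) - A(0) = 17 = R
  W(22) - F(5) = 17 = R
  M(12) - M(12) = 0 = A
  Y(24) - A(0) = 24 = Y
Plaintext: INDEXARRAY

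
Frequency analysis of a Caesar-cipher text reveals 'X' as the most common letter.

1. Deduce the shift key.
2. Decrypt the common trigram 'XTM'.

Step 1: In English, 'E' is the most frequent letter (12.7%).
Step 2: The most frequent ciphertext letter is 'X' (position 23).
Step 3: Shift = (23 - 4) mod 26 = 19.
Step 4: Decrypt 'XTM' by shifting back 19:
  X -> E
  T -> A
  M -> T
Step 5: 'XTM' decrypts to 'EAT'.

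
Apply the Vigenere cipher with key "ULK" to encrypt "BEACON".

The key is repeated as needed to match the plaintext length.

Step 1: Repeat key to match plaintext length:
  Plaintext: BEACON
  Key:       ULKULK
Step 2: Encrypt each letter:
  B(1) + U(20) = (1+20) mod 26 = 21 = V
  E(4) + L(11) = (4+11) mod 26 = 15 = P
  A(0) + K(10) = (0+10) mod 26 = 10 = K
  C(2) + U(20) = (2+20) mod 26 = 22 = W
  O(14) + L(11) = (14+11) mod 26 = 25 = Z
  N(13) + K(10) = (13+10) mod 26 = 23 = X
Ciphertext: VPKWZX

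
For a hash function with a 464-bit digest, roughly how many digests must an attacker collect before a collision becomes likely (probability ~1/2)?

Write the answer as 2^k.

Step 1: The birthday paradox gives collision probability ~50% after sqrt(2^n) = 2^(n/2) hashes.
Step 2: For 464-bit output: 2^(464/2) = 2^232.
Step 3: Approximately 2^232 hash computations needed.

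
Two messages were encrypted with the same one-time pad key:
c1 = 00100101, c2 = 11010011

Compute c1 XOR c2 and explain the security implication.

Step 1: c1 XOR c2 = (m1 XOR k) XOR (m2 XOR k).
Step 2: By XOR associativity/commutativity: = m1 XOR m2 XOR k XOR k = m1 XOR m2.
Step 3: 00100101 XOR 11010011 = 11110110 = 246.
Step 4: The key cancels out! An attacker learns m1 XOR m2 = 246, revealing the relationship between plaintexts.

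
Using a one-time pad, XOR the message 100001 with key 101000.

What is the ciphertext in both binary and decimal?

Step 1: Write out the XOR operation bit by bit:
  Message: 100001
  Key:     101000
  XOR:     001001
Step 2: Convert to decimal: 001001 = 9.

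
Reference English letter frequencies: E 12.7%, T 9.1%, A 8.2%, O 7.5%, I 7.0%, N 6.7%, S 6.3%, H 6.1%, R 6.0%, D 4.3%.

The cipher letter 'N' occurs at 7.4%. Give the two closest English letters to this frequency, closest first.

Step 1: Observed frequency of 'N' is 7.4%.
Step 2: Compute distances to each reference frequency and sort:
  O (7.5%): difference = 0.1% <-- BEST
  I (7.0%): difference = 0.4% <-- RUNNER-UP
  N (6.7%): difference = 0.7%
  A (8.2%): difference = 0.8%
  S (6.3%): difference = 1.1%
Step 3: Most likely is 'O' (7.5%, diff 0.1%); second most likely is 'I' (7.0%, diff 0.4%).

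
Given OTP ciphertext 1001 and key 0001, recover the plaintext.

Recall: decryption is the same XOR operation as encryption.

Step 1: XOR ciphertext with key:
  Ciphertext: 1001
  Key:        0001
  XOR:        1000
Step 2: Plaintext = 1000 = 8 in decimal.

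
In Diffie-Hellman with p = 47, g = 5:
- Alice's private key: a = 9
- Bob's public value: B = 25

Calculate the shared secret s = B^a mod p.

Step 1: s = B^a mod p = 25^9 mod 47.
  25^1 mod 47 = 25
  25^2 mod 47 = (25 * 25) mod 47 = 14
  25^3 mod 47 = (14 * 25) mod 47 = 21
  25^4 mod 47 = (21 * 25) mod 47 = 8
  25^5 mod 47 = (8 * 25) mod 47 = 12
  25^6 mod 47 = (12 * 25) mod 47 = 18
  25^7 mod 47 = (18 * 25) mod 47 = 27
  25^8 mod 47 = (27 * 25) mod 47 = 17
  25^9 mod 47 = (17 * 25) mod 47 = 2
Result: shared secret = 2.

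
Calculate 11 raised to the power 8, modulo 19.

Step 1: Compute 11^8 mod 19 step by step, reducing modulo 19 at each step.
  11^1 mod 19 = 11
  11^2 mod 19 = (11 * 11) mod 19 = 7
  11^3 mod 19 = (7 * 11) mod 19 = 1
  11^4 mod 19 = (1 * 11) mod 19 = 11
  11^5 mod 19 = (11 * 11) mod 19 = 7
  11^6 mod 19 = (7 * 11) mod 19 = 1
  11^7 mod 19 = (1 * 11) mod 19 = 11
  11^8 mod 19 = (11 * 11) mod 19 = 7
Step 2: Result = 7.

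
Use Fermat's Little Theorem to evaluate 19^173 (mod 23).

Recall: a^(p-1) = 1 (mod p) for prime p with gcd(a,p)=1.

Step 1: Since 23 is prime, by Fermat's Little Theorem: 19^22 = 1 (mod 23).
Step 2: Reduce exponent: 173 mod 22 = 19.
Step 3: So 19^173 = 19^19 (mod 23).
Step 4: 19^19 mod 23 = 14.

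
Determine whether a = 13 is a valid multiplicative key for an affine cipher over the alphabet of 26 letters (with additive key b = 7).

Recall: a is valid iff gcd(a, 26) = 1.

Step 1: Compute gcd(13, 26).
Step 2: gcd(13, 26) = 13.
Since gcd = 13 != 1, 13 shares a common factor with 26, so it cannot be used.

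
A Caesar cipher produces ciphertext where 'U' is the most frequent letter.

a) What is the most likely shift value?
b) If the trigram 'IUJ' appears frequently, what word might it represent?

Step 1: In English, 'E' is the most frequent letter (12.7%).
Step 2: The most frequent ciphertext letter is 'U' (position 20).
Step 3: Shift = (20 - 4) mod 26 = 16.
Step 4: Decrypt 'IUJ' by shifting back 16:
  I -> S
  U -> E
  J -> T
Step 5: 'IUJ' decrypts to 'SET'.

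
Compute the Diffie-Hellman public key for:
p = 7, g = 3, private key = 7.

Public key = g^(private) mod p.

Step 1: A = g^a mod p = 3^7 mod 7.
  3^1 mod 7 = 3
  3^2 mod 7 = (3 * 3) mod 7 = 2
  3^3 mod 7 = (2 * 3) mod 7 = 6
  3^4 mod 7 = (6 * 3) mod 7 = 4
  3^5 mod 7 = (4 * 3) mod 7 = 5
  3^6 mod 7 = (5 * 3) mod 7 = 1
  3^7 mod 7 = (1 * 3) mod 7 = 3
Result: A = 3.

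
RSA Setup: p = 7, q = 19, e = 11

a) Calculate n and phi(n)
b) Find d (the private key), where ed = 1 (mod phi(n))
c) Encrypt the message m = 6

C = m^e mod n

Step 1: n = 7 * 19 = 133.
Step 2: phi(n) = (7-1)(19-1) = 6 * 18 = 108.
Step 3: Find d = 11^(-1) mod 108 = 59.
  Verify: 11 * 59 = 649 = 1 (mod 108).
Step 4: C = 6^11 mod 133 = 55.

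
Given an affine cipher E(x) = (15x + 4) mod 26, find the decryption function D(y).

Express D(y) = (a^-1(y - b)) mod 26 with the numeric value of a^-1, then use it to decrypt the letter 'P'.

Step 1: Find a^-1, the modular inverse of 15 mod 26.
Step 2: We need 15 * a^-1 = 1 (mod 26).
Step 3: 15 * 7 = 105 = 4 * 26 + 1, so a^-1 = 7.
Step 4: D(y) = 7(y - 4) mod 26.
Step 5: Apply to 'P' (y = 15): D(15) = 7 * (15 - 4) mod 26 = 7 * 11 mod 26 = 25 -> 'Z'.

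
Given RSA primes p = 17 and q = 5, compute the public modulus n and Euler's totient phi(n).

Step 1: n = p * q = 17 * 5 = 85.
Step 2: phi(n) = (p-1)(q-1) = 16 * 4 = 64.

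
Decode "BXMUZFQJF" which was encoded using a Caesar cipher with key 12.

Step 1: Reverse the shift by subtracting 12 from each letter position.
  B (position 1) -> position (1-12) mod 26 = 15 -> P
  X (position 23) -> position (23-12) mod 26 = 11 -> L
  M (position 12) -> position (12-12) mod 26 = 0 -> A
  U (position 20) -> position (20-12) mod 26 = 8 -> I
  Z (position 25) -> position (25-12) mod 26 = 13 -> N
  F (position 5) -> position (5-12) mod 26 = 19 -> T
  Q (position 16) -> position (16-12) mod 26 = 4 -> E
  J (position 9) -> position (9-12) mod 26 = 23 -> X
  F (position 5) -> position (5-12) mod 26 = 19 -> T
Decrypted message: PLAINTEXT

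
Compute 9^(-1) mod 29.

Step 1: We need x such that 9 * x = 1 (mod 29).
Step 2: Using the extended Euclidean algorithm or trial:
  9 * 13 = 117 = 4 * 29 + 1.
Step 3: Since 117 mod 29 = 1, the inverse is x = 13.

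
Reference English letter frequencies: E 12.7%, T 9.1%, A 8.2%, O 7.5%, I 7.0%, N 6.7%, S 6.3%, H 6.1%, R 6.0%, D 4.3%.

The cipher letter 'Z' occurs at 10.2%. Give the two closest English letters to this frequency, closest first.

Step 1: Observed frequency of 'Z' is 10.2%.
Step 2: Compute distances to each reference frequency and sort:
  T (9.1%): difference = 1.1% <-- BEST
  A (8.2%): difference = 2.0% <-- RUNNER-UP
  E (12.7%): difference = 2.5%
  O (7.5%): difference = 2.7%
  I (7.0%): difference = 3.2%
Step 3: Most likely is 'T' (9.1%, diff 1.1%); second most likely is 'A' (8.2%, diff 2.0%).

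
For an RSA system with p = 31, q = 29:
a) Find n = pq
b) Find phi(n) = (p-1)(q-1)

Step 1: n = p * q = 31 * 29 = 899.
Step 2: phi(n) = (p-1)(q-1) = 30 * 28 = 840.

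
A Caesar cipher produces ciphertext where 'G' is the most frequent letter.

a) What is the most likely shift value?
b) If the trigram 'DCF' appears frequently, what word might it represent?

Step 1: In English, 'E' is the most frequent letter (12.7%).
Step 2: The most frequent ciphertext letter is 'G' (position 6).
Step 3: Shift = (6 - 4) mod 26 = 2.
Step 4: Decrypt 'DCF' by shifting back 2:
  D -> B
  C -> A
  F -> D
Step 5: 'DCF' decrypts to 'BAD'.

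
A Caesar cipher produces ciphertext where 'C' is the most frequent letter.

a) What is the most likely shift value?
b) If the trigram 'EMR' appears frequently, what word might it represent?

Step 1: In English, 'E' is the most frequent letter (12.7%).
Step 2: The most frequent ciphertext letter is 'C' (position 2).
Step 3: Shift = (2 - 4) mod 26 = 24.
Step 4: Decrypt 'EMR' by shifting back 24:
  E -> G
  M -> O
  R -> T
Step 5: 'EMR' decrypts to 'GOT'.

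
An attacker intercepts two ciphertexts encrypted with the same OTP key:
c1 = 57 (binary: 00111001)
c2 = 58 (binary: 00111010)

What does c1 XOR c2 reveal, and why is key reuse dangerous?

Step 1: c1 XOR c2 = (m1 XOR k) XOR (m2 XOR k).
Step 2: By XOR associativity/commutativity: = m1 XOR m2 XOR k XOR k = m1 XOR m2.
Step 3: 00111001 XOR 00111010 = 00000011 = 3.
Step 4: The key cancels out! An attacker learns m1 XOR m2 = 3, revealing the relationship between plaintexts.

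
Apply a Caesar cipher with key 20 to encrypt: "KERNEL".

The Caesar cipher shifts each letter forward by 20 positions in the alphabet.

Step 1: For each letter, shift forward by 20 positions (mod 26).
  K (position 10) -> position (10+20) mod 26 = 4 -> E
  E (position 4) -> position (4+20) mod 26 = 24 -> Y
  R (position 17) -> position (17+20) mod 26 = 11 -> L
  N (position 13) -> position (13+20) mod 26 = 7 -> H
  E (position 4) -> position (4+20) mod 26 = 24 -> Y
  L (position 11) -> position (11+20) mod 26 = 5 -> F
Result: EYLHYF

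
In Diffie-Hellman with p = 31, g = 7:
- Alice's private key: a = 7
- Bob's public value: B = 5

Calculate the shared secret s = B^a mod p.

Step 1: s = B^a mod p = 5^7 mod 31.
  5^1 mod 31 = 5
  5^2 mod 31 = (5 * 5) mod 31 = 25
  5^3 mod 31 = (25 * 5) mod 31 = 1
  5^4 mod 31 = (1 * 5) mod 31 = 5
  5^5 mod 31 = (5 * 5) mod 31 = 25
  5^6 mod 31 = (25 * 5) mod 31 = 1
  5^7 mod 31 = (1 * 5) mod 31 = 5
Result: shared secret = 5.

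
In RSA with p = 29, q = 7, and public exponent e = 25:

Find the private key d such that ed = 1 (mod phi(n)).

Step 1: n = 29 * 7 = 203.
Step 2: phi(n) = 28 * 6 = 168.
Step 3: Find d such that 25 * d = 1 (mod 168).
Step 4: d = 25^(-1) mod 168 = 121.
Verification: 25 * 121 = 3025 = 18 * 168 + 1.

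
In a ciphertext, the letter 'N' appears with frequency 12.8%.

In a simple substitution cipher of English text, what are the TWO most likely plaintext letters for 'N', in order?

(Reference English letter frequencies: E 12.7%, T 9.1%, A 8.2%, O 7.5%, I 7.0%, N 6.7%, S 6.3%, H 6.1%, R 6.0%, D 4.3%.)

Step 1: Observed frequency of 'N' is 12.8%.
Step 2: Compute distances to each reference frequency and sort:
  E (12.7%): difference = 0.1% <-- BEST
  T (9.1%): difference = 3.7% <-- RUNNER-UP
  A (8.2%): difference = 4.6%
  O (7.5%): difference = 5.3%
  I (7.0%): difference = 5.8%
Step 3: Most likely is 'E' (12.7%, diff 0.1%); second most likely is 'T' (9.1%, diff 3.7%).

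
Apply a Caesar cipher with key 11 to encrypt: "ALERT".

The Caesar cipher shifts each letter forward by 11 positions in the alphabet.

Step 1: For each letter, shift forward by 11 positions (mod 26).
  A (position 0) -> position (0+11) mod 26 = 11 -> L
  L (position 11) -> position (11+11) mod 26 = 22 -> W
  E (position 4) -> position (4+11) mod 26 = 15 -> P
  R (position 17) -> position (17+11) mod 26 = 2 -> C
  T (position 19) -> position (19+11) mod 26 = 4 -> E
Result: LWPCE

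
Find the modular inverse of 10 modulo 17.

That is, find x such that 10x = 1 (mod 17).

Step 1: We need x such that 10 * x = 1 (mod 17).
Step 2: Using the extended Euclidean algorithm or trial:
  10 * 12 = 120 = 7 * 17 + 1.
Step 3: Since 120 mod 17 = 1, the inverse is x = 12.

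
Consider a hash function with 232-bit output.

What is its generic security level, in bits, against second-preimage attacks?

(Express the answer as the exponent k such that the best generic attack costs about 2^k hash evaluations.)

Step 1: The hash has a 232-bit output.
Step 2: Second-preimage resistance means: given a specific input x, it should be infeasible to find a different y with h(y) = h(x).
With a 232-bit output, a generic search for a second preimage costs about 2^232 evaluations (each trial matches the fixed target with probability 2^-232).
Step 3: Security level = 232 bits.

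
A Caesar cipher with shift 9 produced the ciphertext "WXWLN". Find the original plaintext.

Step 1: Reverse the shift by subtracting 9 from each letter position.
  W (position 22) -> position (22-9) mod 26 = 13 -> N
  X (position 23) -> position (23-9) mod 26 = 14 -> O
  W (position 22) -> position (22-9) mod 26 = 13 -> N
  L (position 11) -> position (11-9) mod 26 = 2 -> C
  N (position 13) -> position (13-9) mod 26 = 4 -> E
Decrypted message: NONCE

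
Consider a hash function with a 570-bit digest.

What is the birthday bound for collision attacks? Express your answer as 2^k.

Step 1: The birthday paradox gives collision probability ~50% after sqrt(2^n) = 2^(n/2) hashes.
Step 2: For 570-bit output: 2^(570/2) = 2^285.
Step 3: Approximately 2^285 hash computations needed.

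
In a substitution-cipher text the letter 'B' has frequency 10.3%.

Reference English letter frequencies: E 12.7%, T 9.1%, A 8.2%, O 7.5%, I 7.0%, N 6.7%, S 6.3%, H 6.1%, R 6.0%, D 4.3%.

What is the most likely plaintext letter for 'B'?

Step 1: The observed frequency is 10.3%.
Step 2: Compare with English frequencies:
  E: 12.7% (difference: 2.4%)
  T: 9.1% (difference: 1.2%) <-- closest
  A: 8.2% (difference: 2.1%)
  O: 7.5% (difference: 2.8%)
  I: 7.0% (difference: 3.3%)
  N: 6.7% (difference: 3.6%)
  S: 6.3% (difference: 4.0%)
  H: 6.1% (difference: 4.2%)
  R: 6.0% (difference: 4.3%)
  D: 4.3% (difference: 6.0%)
Step 3: 'B' most likely represents 'T' (frequency 9.1%).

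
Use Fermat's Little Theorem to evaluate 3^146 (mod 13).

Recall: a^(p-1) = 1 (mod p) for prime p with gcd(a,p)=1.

Step 1: Since 13 is prime, by Fermat's Little Theorem: 3^12 = 1 (mod 13).
Step 2: Reduce exponent: 146 mod 12 = 2.
Step 3: So 3^146 = 3^2 (mod 13).
Step 4: 3^2 mod 13 = 9.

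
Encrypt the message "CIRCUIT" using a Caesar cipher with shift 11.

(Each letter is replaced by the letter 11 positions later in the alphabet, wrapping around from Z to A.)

Step 1: For each letter, shift forward by 11 positions (mod 26).
  C (position 2) -> position (2+11) mod 26 = 13 -> N
  I (position 8) -> position (8+11) mod 26 = 19 -> T
  R (position 17) -> position (17+11) mod 26 = 2 -> C
  C (position 2) -> position (2+11) mod 26 = 13 -> N
  U (position 20) -> position (20+11) mod 26 = 5 -> F
  I (position 8) -> position (8+11) mod 26 = 19 -> T
  T (position 19) -> position (19+11) mod 26 = 4 -> E
Result: NTCNFTE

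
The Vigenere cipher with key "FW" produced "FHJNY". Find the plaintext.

Step 1: Extend key: FWFWF
Step 2: Decrypt each letter (c - k) mod 26:
  F(5) - F(5) = (5-5) mod 26 = 0 = A
  H(7) - W(22) = (7-22) mod 26 = 11 = L
  J(9) - F(5) = (9-5) mod 26 = 4 = E
  N(13) - W(22) = (13-22) mod 26 = 17 = R
  Y(24) - F(5) = (24-5) mod 26 = 19 = T
Plaintext: ALERT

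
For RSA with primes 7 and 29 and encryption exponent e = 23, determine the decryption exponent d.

Step 1: n = 7 * 29 = 203.
Step 2: phi(n) = 6 * 28 = 168.
Step 3: Find d such that 23 * d = 1 (mod 168).
Step 4: d = 23^(-1) mod 168 = 95.
Verification: 23 * 95 = 2185 = 13 * 168 + 1.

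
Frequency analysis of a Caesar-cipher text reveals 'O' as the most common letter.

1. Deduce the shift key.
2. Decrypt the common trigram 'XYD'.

Step 1: In English, 'E' is the most frequent letter (12.7%).
Step 2: The most frequent ciphertext letter is 'O' (position 14).
Step 3: Shift = (14 - 4) mod 26 = 10.
Step 4: Decrypt 'XYD' by shifting back 10:
  X -> N
  Y -> O
  D -> T
Step 5: 'XYD' decrypts to 'NOT'.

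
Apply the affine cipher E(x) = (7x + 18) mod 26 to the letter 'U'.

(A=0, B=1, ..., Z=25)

Step 1: Convert 'U' to number: x = 20.
Step 2: E(20) = (7 * 20 + 18) mod 26 = 158 mod 26 = 2.
Step 3: Convert 2 back to letter: C.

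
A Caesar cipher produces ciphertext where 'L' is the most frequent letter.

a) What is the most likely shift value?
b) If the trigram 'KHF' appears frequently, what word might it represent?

Step 1: In English, 'E' is the most frequent letter (12.7%).
Step 2: The most frequent ciphertext letter is 'L' (position 11).
Step 3: Shift = (11 - 4) mod 26 = 7.
Step 4: Decrypt 'KHF' by shifting back 7:
  K -> D
  H -> A
  F -> Y
Step 5: 'KHF' decrypts to 'DAY'.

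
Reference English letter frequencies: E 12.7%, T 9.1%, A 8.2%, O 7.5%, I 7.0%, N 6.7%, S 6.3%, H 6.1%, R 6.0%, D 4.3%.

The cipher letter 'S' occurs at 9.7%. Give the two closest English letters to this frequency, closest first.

Step 1: Observed frequency of 'S' is 9.7%.
Step 2: Compute distances to each reference frequency and sort:
  T (9.1%): difference = 0.6% <-- BEST
  A (8.2%): difference = 1.5% <-- RUNNER-UP
  O (7.5%): difference = 2.2%
  I (7.0%): difference = 2.7%
  N (6.7%): difference = 3.0%
Step 3: Most likely is 'T' (9.1%, diff 0.6%); second most likely is 'A' (8.2%, diff 1.5%).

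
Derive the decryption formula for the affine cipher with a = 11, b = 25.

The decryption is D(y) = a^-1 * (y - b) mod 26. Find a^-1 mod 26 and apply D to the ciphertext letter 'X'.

Step 1: Find a^-1, the modular inverse of 11 mod 26.
Step 2: We need 11 * a^-1 = 1 (mod 26).
Step 3: 11 * 19 = 209 = 8 * 26 + 1, so a^-1 = 19.
Step 4: D(y) = 19(y - 25) mod 26.
Step 5: Apply to 'X' (y = 23): D(23) = 19 * (23 - 25) mod 26 = 19 * -2 mod 26 = 14 -> 'O'.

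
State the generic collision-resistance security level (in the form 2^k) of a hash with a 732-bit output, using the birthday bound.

Step 1: The birthday paradox gives collision probability ~50% after sqrt(2^n) = 2^(n/2) hashes.
Step 2: For 732-bit output: 2^(732/2) = 2^366.
Step 3: Approximately 2^366 hash computations needed.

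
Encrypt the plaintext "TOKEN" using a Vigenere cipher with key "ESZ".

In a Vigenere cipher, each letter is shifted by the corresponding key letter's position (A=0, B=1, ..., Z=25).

Step 1: Repeat key to match plaintext length:
  Plaintext: TOKEN
  Key:       ESZES
Step 2: Encrypt each letter:
  T(19) + E(4) = (19+4) mod 26 = 23 = X
  O(14) + S(18) = (14+18) mod 26 = 6 = G
  K(10) + Z(25) = (10+25) mod 26 = 9 = J
  E(4) + E(4) = (4+4) mod 26 = 8 = I
  N(13) + S(18) = (13+18) mod 26 = 5 = F
Ciphertext: XGJIF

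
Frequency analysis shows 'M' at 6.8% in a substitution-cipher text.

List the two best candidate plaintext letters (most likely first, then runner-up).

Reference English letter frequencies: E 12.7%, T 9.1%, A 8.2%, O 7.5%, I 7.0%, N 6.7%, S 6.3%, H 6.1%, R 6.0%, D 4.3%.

Step 1: Observed frequency of 'M' is 6.8%.
Step 2: Compute distances to each reference frequency and sort:
  N (6.7%): difference = 0.1% <-- BEST
  I (7.0%): difference = 0.2% <-- RUNNER-UP
  S (6.3%): difference = 0.5%
  O (7.5%): difference = 0.7%
  H (6.1%): difference = 0.7%
Step 3: Most likely is 'N' (6.7%, diff 0.1%); second most likely is 'I' (7.0%, diff 0.2%).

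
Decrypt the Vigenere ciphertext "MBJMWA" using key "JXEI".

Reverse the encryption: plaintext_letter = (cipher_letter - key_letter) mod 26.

Step 1: Extend key: JXEIJX
Step 2: Decrypt each letter (c - k) mod 26:
  M(12) - J(9) = (12-9) mod 26 = 3 = D
  B(1) - X(23) = (1-23) mod 26 = 4 = E
  J(9) - E(4) = (9-4) mod 26 = 5 = F
  M(12) - I(8) = (12-8) mod 26 = 4 = E
  W(22) - J(9) = (22-9) mod 26 = 13 = N
  A(0) - X(23) = (0-23) mod 26 = 3 = D
Plaintext: DEFEND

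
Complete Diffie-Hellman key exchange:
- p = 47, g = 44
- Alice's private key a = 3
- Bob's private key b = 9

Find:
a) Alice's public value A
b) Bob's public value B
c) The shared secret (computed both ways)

Step 1: A = g^a mod p = 44^3 mod 47 = 20.
Step 2: B = g^b mod p = 44^9 mod 47 = 10.
Step 3: Alice computes s = B^a mod p = 10^3 mod 47 = 13.
Step 4: Bob computes s = A^b mod p = 20^9 mod 47 = 13.
Both sides agree: shared secret = 13.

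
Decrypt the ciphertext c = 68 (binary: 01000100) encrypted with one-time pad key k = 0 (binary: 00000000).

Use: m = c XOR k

Step 1: XOR ciphertext with key:
  Ciphertext: 01000100
  Key:        00000000
  XOR:        01000100
Step 2: Plaintext = 01000100 = 68 in decimal.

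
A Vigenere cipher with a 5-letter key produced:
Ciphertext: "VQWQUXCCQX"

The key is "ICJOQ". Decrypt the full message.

Step 1: Key 'ICJOQ' has length 5. Extended key: ICJOQICJOQ
Step 2: Decrypt each position:
  V(21) - I(8) = 13 = N
  Q(16) - C(2) = 14 = O
  W(22) - J(9) = 13 = N
  Q(16) - O(14) = 2 = C
  U(20) - Q(16) = 4 = E
  X(23) - I(8) = 15 = P
  C(2) - C(2) = 0 = A
  C(2) - J(9) = 19 = T
  Q(16) - O(14) = 2 = C
  X(23) - Q(16) = 7 = H
Plaintext: NONCEPATCH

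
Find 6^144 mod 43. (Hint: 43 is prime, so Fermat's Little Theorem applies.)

Step 1: Since 43 is prime, by Fermat's Little Theorem: 6^42 = 1 (mod 43).
Step 2: Reduce exponent: 144 mod 42 = 18.
Step 3: So 6^144 = 6^18 (mod 43).
Step 4: 6^18 mod 43 = 1.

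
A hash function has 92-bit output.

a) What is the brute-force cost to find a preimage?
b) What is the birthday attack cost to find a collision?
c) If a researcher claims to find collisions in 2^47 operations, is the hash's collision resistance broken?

Step 1: Preimage resistance requires brute-force of 2^92 operations.
Step 2: Collision resistance (birthday bound) = 2^(92/2) = 2^46.
Step 3: The claimed attack costs 2^47 operations.
Step 4: Since 2^47 >= 2^46, the claimed attack is no faster than the generic birthday attack, so this does not break collision resistance.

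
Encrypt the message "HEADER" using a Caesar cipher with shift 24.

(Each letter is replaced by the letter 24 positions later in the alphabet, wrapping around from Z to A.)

Step 1: For each letter, shift forward by 24 positions (mod 26).
  H (position 7) -> position (7+24) mod 26 = 5 -> F
  E (position 4) -> position (4+24) mod 26 = 2 -> C
  A (position 0) -> position (0+24) mod 26 = 24 -> Y
  D (position 3) -> position (3+24) mod 26 = 1 -> B
  E (position 4) -> position (4+24) mod 26 = 2 -> C
  R (position 17) -> position (17+24) mod 26 = 15 -> P
Result: FCYBCP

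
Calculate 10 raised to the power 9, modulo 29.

Step 1: Compute 10^9 mod 29 step by step, reducing modulo 29 at each step.
  10^1 mod 29 = 10
  10^2 mod 29 = (10 * 10) mod 29 = 13
  10^3 mod 29 = (13 * 10) mod 29 = 14
  10^4 mod 29 = (14 * 10) mod 29 = 24
  10^5 mod 29 = (24 * 10) mod 29 = 8
  10^6 mod 29 = (8 * 10) mod 29 = 22
  10^7 mod 29 = (22 * 10) mod 29 = 17
  10^8 mod 29 = (17 * 10) mod 29 = 25
  10^9 mod 29 = (25 * 10) mod 29 = 18
Step 2: Result = 18.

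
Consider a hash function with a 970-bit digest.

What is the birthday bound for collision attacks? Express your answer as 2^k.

Step 1: The birthday paradox gives collision probability ~50% after sqrt(2^n) = 2^(n/2) hashes.
Step 2: For 970-bit output: 2^(970/2) = 2^485.
Step 3: Approximately 2^485 hash computations needed.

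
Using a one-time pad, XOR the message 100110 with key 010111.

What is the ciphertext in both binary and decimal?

Step 1: Write out the XOR operation bit by bit:
  Message: 100110
  Key:     010111
  XOR:     110001
Step 2: Convert to decimal: 110001 = 49.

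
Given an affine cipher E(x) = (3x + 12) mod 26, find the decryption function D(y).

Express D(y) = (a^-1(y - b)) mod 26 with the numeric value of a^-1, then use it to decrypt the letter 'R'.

Step 1: Find a^-1, the modular inverse of 3 mod 26.
Step 2: We need 3 * a^-1 = 1 (mod 26).
Step 3: 3 * 9 = 27 = 1 * 26 + 1, so a^-1 = 9.
Step 4: D(y) = 9(y - 12) mod 26.
Step 5: Apply to 'R' (y = 17): D(17) = 9 * (17 - 12) mod 26 = 9 * 5 mod 26 = 19 -> 'T'.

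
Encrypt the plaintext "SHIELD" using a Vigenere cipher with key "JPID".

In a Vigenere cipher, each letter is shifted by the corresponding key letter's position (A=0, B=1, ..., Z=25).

Step 1: Repeat key to match plaintext length:
  Plaintext: SHIELD
  Key:       JPIDJP
Step 2: Encrypt each letter:
  S(18) + J(9) = (18+9) mod 26 = 1 = B
  H(7) + P(15) = (7+15) mod 26 = 22 = W
  I(8) + I(8) = (8+8) mod 26 = 16 = Q
  E(4) + D(3) = (4+3) mod 26 = 7 = H
  L(11) + J(9) = (11+9) mod 26 = 20 = U
  D(3) + P(15) = (3+15) mod 26 = 18 = S
Ciphertext: BWQHUS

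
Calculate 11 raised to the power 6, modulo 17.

Step 1: Compute 11^6 mod 17 step by step, reducing modulo 17 at each step.
  11^1 mod 17 = 11
  11^2 mod 17 = (11 * 11) mod 17 = 2
  11^3 mod 17 = (2 * 11) mod 17 = 5
  11^4 mod 17 = (5 * 11) mod 17 = 4
  11^5 mod 17 = (4 * 11) mod 17 = 10
  11^6 mod 17 = (10 * 11) mod 17 = 8
Step 2: Result = 8.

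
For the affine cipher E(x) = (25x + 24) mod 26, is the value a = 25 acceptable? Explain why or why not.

Step 1: Compute gcd(25, 26).
Step 2: gcd(25, 26) = 1.
Since gcd = 1, 25 is coprime with 26, so it is a valid key.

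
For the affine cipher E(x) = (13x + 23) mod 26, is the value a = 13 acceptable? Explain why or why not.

Step 1: Compute gcd(13, 26).
Step 2: gcd(13, 26) = 13.
Since gcd = 13 != 1, 13 shares a common factor with 26, so it cannot be used.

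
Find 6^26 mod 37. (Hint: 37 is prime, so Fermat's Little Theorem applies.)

Step 1: Since 37 is prime, by Fermat's Little Theorem: 6^36 = 1 (mod 37).
Step 2: Reduce exponent: 26 mod 36 = 26.
Step 3: So 6^26 = 6^26 (mod 37).
Step 4: 6^26 mod 37 = 36.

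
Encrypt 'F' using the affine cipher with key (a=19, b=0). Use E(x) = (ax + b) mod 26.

Step 1: Convert 'F' to number: x = 5.
Step 2: E(5) = (19 * 5 + 0) mod 26 = 95 mod 26 = 17.
Step 3: Convert 17 back to letter: R.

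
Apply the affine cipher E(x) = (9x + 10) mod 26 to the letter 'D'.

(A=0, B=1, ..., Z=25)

Step 1: Convert 'D' to number: x = 3.
Step 2: E(3) = (9 * 3 + 10) mod 26 = 37 mod 26 = 11.
Step 3: Convert 11 back to letter: L.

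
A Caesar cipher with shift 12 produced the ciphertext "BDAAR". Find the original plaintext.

Step 1: Reverse the shift by subtracting 12 from each letter position.
  B (position 1) -> position (1-12) mod 26 = 15 -> P
  D (position 3) -> position (3-12) mod 26 = 17 -> R
  A (position 0) -> position (0-12) mod 26 = 14 -> O
  A (position 0) -> position (0-12) mod 26 = 14 -> O
  R (position 17) -> position (17-12) mod 26 = 5 -> F
Decrypted message: PROOF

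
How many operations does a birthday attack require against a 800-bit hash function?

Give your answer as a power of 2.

Step 1: The birthday paradox gives collision probability ~50% after sqrt(2^n) = 2^(n/2) hashes.
Step 2: For 800-bit output: 2^(800/2) = 2^400.
Step 3: Approximately 2^400 hash computations needed.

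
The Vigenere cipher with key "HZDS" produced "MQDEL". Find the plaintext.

Step 1: Extend key: HZDSH
Step 2: Decrypt each letter (c - k) mod 26:
  M(12) - H(7) = (12-7) mod 26 = 5 = F
  Q(16) - Z(25) = (16-25) mod 26 = 17 = R
  D(3) - D(3) = (3-3) mod 26 = 0 = A
  E(4) - S(18) = (4-18) mod 26 = 12 = M
  L(11) - H(7) = (11-7) mod 26 = 4 = E
Plaintext: FRAME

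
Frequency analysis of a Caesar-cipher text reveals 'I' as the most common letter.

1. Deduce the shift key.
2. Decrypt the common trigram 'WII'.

Step 1: In English, 'E' is the most frequent letter (12.7%).
Step 2: The most frequent ciphertext letter is 'I' (position 8).
Step 3: Shift = (8 - 4) mod 26 = 4.
Step 4: Decrypt 'WII' by shifting back 4:
  W -> S
  I -> E
  I -> E
Step 5: 'WII' decrypts to 'SEE'.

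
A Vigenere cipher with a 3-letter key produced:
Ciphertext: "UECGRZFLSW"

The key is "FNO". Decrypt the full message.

Step 1: Key 'FNO' has length 3. Extended key: FNOFNOFNOF
Step 2: Decrypt each position:
  U(20) - F(5) = 15 = P
  E(4) - N(13) = 17 = R
  C(2) - O(14) = 14 = O
  G(6) - F(5) = 1 = B
  R(17) - N(13) = 4 = E
  Z(25) - O(14) = 11 = L
  F(5) - F(5) = 0 = A
  L(11) - N(13) = 24 = Y
  S(18) - O(14) = 4 = E
  W(22) - F(5) = 17 = R
Plaintext: PROBELAYER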